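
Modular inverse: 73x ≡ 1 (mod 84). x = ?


Use the extended Euclidean algorithm to write 1 = 73·s + 84·t; then s mod 84 is the inverse.
Euclidean algorithm:
  73 = 0·84 + 73
  84 = 1·73 + 11
  73 = 6·11 + 7
  11 = 1·7 + 4
  7 = 1·4 + 3
  4 = 1·3 + 1
  3 = 3·1 + 0
gcd(73,84) = 1
Back-substitution gives: 73·(-23) + 84·(20) = 1
So 73⁻¹ ≡ -23 ≡ 61 (mod 84)
Check: 73 × 61 = 4453 ≡ 1 (mod 84) ✓

73⁻¹ ≡ 61 (mod 84)


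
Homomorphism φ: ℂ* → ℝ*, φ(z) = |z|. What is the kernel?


Kernel = preimage of identity
ker(φ) = {z ∈ ℂ* | |z| = 1} = unit circle S¹

ker(φ) = S¹ (unit circle)


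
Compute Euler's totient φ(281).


Factor n: 281 = 281
φ(n) = n · ∏(1 - 1/p) over distinct primes p | n
φ(281) = 281 · (1 - 1/281) = 280

φ(281) = 280


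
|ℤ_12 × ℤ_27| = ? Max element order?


|ℤ_12 × ℤ_27| = 12 × 27 = 324
Max element order = lcm(12,27) = 108
Cyclic? No (gcd=3)

|ℤ_12×ℤ_27| = 324, max element order = 108


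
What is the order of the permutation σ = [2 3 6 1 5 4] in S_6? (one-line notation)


Cycle decomposition: (1 2 3 6 4)
Cycle lengths: 5
Order = lcm(5) = 5

ord(σ) = 5


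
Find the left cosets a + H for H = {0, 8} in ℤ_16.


H = {0, 8}, |H| = 2
Number of cosets = |G|/|H| = 16/2 = 8
0 + H = {0, 8}
1 + H = {1, 9}
2 + H = {2, 10}
3 + H = {3, 11}
4 + H = {4, 12}
5 + H = {5, 13}
6 + H = {6, 14}
7 + H = {7, 15}

Cosets: 0+H={0,8}; 1+H={1,9}; 2+H={2,10}; 3+H={3,11}; 4+H={4,12}; 5+H={5,13}; 6+H={6,14}; 7+H={7,15}


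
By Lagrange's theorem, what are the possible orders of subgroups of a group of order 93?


Lagrange's theorem: |H| divides |G|
|G| = 93
Divisors of 93: 1, 3, 31, 93

Possible subgroup orders: {1, 3, 31, 93}


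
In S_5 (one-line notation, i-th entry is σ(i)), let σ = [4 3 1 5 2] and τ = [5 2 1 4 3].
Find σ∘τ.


σ∘τ: apply τ first, then σ
1 →τ 5 →σ 2
2 →τ 2 →σ 3
3 →τ 1 →σ 4
4 →τ 4 →σ 5
5 →τ 3 →σ 1

σ∘τ = [2 3 4 5 1]


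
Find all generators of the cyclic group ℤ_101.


g generates ℤ_n iff gcd(g,n) = 1
Prime factors of 101: 101
Generators are g ∈ {1,...,100} not divisible by any of these primes.
Generators: {1, 2, 3, 4, 5, 6, 7, 8, 9, 10, 11, 12, 13, 14, 15, 16, 17, 18, 19, 20, 21, 22, 23, 24, 25, 26, 27, 28, 29, 30, 31, 32, 33, 34, 35, 36, 37, 38, 39, 40, 41, 42, 43, 44, 45, 46, 47, 48, 49, 50, 51, 52, 53, 54, 55, 56, 57, 58, 59, 60, 61, 62, 63, 64, 65, 66, 67, 68, 69, 70, 71, 72, 73, 74, 75, 76, 77, 78, 79, 80, 81, 82, 83, 84, 85, 86, 87, 88, 89, 90, 91, 92, 93, 94, 95, 96, 97, 98, 99, 100}
Number of generators = φ(101) = 100

Generators of ℤ_101 = {1, 2, 3, 4, 5, 6, 7, 8, 9, 10, 11, 12, 13, 14, 15, 16, 17, 18, 19, 20, 21, 22, 23, 24, 25, 26, 27, 28, 29, 30, 31, 32, 33, 34, 35, 36, 37, 38, 39, 40, 41, 42, 43, 44, 45, 46, 47, 48, 49, 50, 51, 52, 53, 54, 55, 56, 57, 58, 59, 60, 61, 62, 63, 64, 65, 66, 67, 68, 69, 70, 71, 72, 73, 74, 75, 76, 77, 78, 79, 80, 81, 82, 83, 84, 85, 86, 87, 88, 89, 90, 91, 92, 93, 94, 95, 96, 97, 98, 99, 100}


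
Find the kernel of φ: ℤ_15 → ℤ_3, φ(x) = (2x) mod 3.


Kernel = preimage of identity
ker(φ) = {x ∈ ℤ_15 : 2x ≡ 0 (mod 3)}. Since 3 | 15, φ is well-defined. The kernel is the cyclic subgroup ⟨3⟩ of ℤ_15 (order 5), i.e. {0, 3, 6, 9, 12}

ker(φ) = {0, 3, 6, 9, 12}


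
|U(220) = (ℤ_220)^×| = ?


U(n) is the group of units mod n; |U(n)| = φ(n)
|U(220)| = φ(220) = 80

|U(220) = (ℤ_220)^×| = 80


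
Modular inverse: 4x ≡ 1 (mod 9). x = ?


Use the extended Euclidean algorithm to write 1 = 4·s + 9·t; then s mod 9 is the inverse.
Euclidean algorithm:
  4 = 0·9 + 4
  9 = 2·4 + 1
  4 = 4·1 + 0
gcd(4,9) = 1
Back-substitution gives: 4·(-2) + 9·(1) = 1
So 4⁻¹ ≡ -2 ≡ 7 (mod 9)
Check: 4 × 7 = 28 ≡ 1 (mod 9) ✓

4⁻¹ ≡ 7 (mod 9)


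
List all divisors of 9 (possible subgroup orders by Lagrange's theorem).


Lagrange's theorem: |H| divides |G|
|G| = 9
Divisors of 9: 1, 3, 9

Possible subgroup orders: {1, 3, 9}


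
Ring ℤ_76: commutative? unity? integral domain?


ℤ_76 is a commutative ring with unity 1; 76 = 2×38 is composite, so 2·38 ≡ 0 gives zero divisors (not an integral domain)
Commutative: Yes
Integral domain: No
Has unity: Yes

ℤ_76: Commutative=Yes, Unity=Yes


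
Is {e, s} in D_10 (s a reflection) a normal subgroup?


H = {e, s} in D_10 (s a reflection)
r·s·r⁻¹ = sr⁻² ≠ s for n ≥ 3, so {e, s} is not closed under conjugation

No, not a normal subgroup


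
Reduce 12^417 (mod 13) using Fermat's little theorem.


Fermat's little theorem: if p is prime and gcd(a,p)=1, then a^(p-1) ≡ 1 (mod p)
p = 13 is prime, gcd(12,13) = 1
Reduce exponent: 417 mod 12 = 9
So 12^417 ≡ 12^9 (mod 13)
12^9 mod 13 = 12

12^417 ≡ 12 (mod 13)


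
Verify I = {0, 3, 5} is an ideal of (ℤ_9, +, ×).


Check ideal conditions for I = {0, 3, 5} in ℤ_9:
(1) I is an additive subgroup? No
(2) For r ∈ ℤ_9 and a ∈ I: r·a ∈ I? No  [counterexample: r=2, a=3, r·a mod 9 = 6 ∉ I]

No, I is not an ideal of ℤ_9


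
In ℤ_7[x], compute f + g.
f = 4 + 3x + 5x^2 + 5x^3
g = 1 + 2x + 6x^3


Add coefficients mod 7:
x^0: 4 + 1 = 5 (mod 7)
x^1: 3 + 2 = 5 (mod 7)
x^2: 5 + 0 = 5 (mod 7)
x^3: 5 + 6 = 4 (mod 7)
Result: 5 + 5x + 5x^2 + 4x^3

f + g = 5 + 5x + 5x^2 + 4x^3


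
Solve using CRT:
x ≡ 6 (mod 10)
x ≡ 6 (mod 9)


m₁ = 10, m₂ = 9, gcd = 1, so CRT applies. M = m₁·m₂ = 90
Let M₁ = M/m₁ = 9, M₂ = M/m₂ = 10
Find y₁ ≡ M₁⁻¹ (mod m₁): 9⁻¹ ≡ 9 (mod 10)
Find y₂ ≡ M₂⁻¹ (mod m₂): 10⁻¹ ≡ 1 (mod 9)
x = a₁·M₁·y₁ + a₂·M₂·y₂ = 6·9·9 + 6·10·1 = 546
Reduce mod 90: x ≡ 6
Check: 6 mod 10 = 6 ✓, 6 mod 9 = 6 ✓

x ≡ 6 (mod 90)


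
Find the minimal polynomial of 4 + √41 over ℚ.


Let α = 4 + √41. Then α - 4 = √41, so (α - 4)² = 41, giving α² - 8α - 25 = 0. Degree 2 and α ∉ ℚ, so this is the minimal polynomial.

Minimal polynomial: x² - 8x - 25


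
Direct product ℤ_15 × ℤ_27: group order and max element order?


|ℤ_15 × ℤ_27| = 15 × 27 = 405
Max element order = lcm(15,27) = 135
Cyclic? No (gcd=3)

|ℤ_15×ℤ_27| = 405, max element order = 135


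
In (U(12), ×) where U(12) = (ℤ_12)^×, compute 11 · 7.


Operation: multiplication mod 12
11 · 7 = (a × b) mod 12 with a = 11, b = 7

11 · 7 = 5


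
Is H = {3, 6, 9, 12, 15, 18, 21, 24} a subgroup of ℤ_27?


Subgroup test for H = {3, 6, 9, 12, 15, 18, 21, 24} in (ℤ_27, +):
(1) 0 ∈ H? No
(2) Closure: for all a,b ∈ H, (a+b) mod 27 ∈ H? No  [counterexample: 3 + 24 = 0 ∉ H]
(3) Inverses: for all a ∈ H, -a mod 27 ∈ H? Yes

No, H is not a subgroup of ℤ_27


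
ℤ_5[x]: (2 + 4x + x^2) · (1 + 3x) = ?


Expand and collect like terms; reduce coefficients mod 5:
x^0: 2·1 = 2 ≡ 2 (mod 5)
x^1: 2·3 + 4·1 = 10 ≡ 0 (mod 5)
x^2: 4·3 + 1·1 = 13 ≡ 3 (mod 5)
x^3: 1·3 = 3 ≡ 3 (mod 5)
Result: 2 + 3x^2 + 3x^3

f · g = 2 + 3x^2 + 3x^3


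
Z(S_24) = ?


Z(G) = {g ∈ G | gx = xg for all x ∈ G}
S_n is non-abelian for n ≥ 3; Z(S_24) is trivial

Z(S_24) = {e}


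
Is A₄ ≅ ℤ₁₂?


Comparing A₄ and ℤ₁₂:
A₄ is non-abelian, ℤ₁₂ is abelian

No, A₄ ≇ ℤ₁₂


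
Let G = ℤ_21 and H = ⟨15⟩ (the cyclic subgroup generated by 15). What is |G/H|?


|⟨15⟩| = n / gcd(15, 21) = 21 / 3 = 7
H is normal (ℤ_21 is abelian).
|G/H| = |G| / |H| = 21 / 7 = 3

|G/H| = 3


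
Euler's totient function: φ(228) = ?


Factor n: 228 = 2^2 × 3 × 19
φ(n) = n · ∏(1 - 1/p) over distinct primes p | n
φ(228) = 228 · (1 - 1/2) · (1 - 1/3) · (1 - 1/19) = 72

φ(228) = 72


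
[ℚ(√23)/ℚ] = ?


√23 has minimal polynomial x² - 23 (irreducible over ℚ since 23 is squarefree)

[ℚ(√23)/ℚ] = 2


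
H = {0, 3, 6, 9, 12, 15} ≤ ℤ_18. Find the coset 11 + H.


11 + H = {11 + h (mod 18) : h ∈ H}
11+0=11, 11+3=14, 11+6=17, 11+9=2, 11+12=5, 11+15=8
11 + H = {2, 5, 8, 11, 14, 17} = 2 + H

11 + H = {2, 5, 8, 11, 14, 17}


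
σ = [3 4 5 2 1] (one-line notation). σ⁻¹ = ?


To find σ⁻¹, swap domain and range:
σ(1) = 3 → σ⁻¹(3) = 1
σ(2) = 4 → σ⁻¹(4) = 2
σ(3) = 5 → σ⁻¹(5) = 3
σ(4) = 2 → σ⁻¹(2) = 4
σ(5) = 1 → σ⁻¹(1) = 5

σ⁻¹ = [5 4 1 2 3]


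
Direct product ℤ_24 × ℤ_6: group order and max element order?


|ℤ_24 × ℤ_6| = 24 × 6 = 144
Max element order = lcm(24,6) = 24
Cyclic? No (gcd=6)

|ℤ_24×ℤ_6| = 144, max element order = 24


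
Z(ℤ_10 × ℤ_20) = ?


Z(G) = {g ∈ G | gx = xg for all x ∈ G}
Direct product of abelian groups is abelian, so Z(G) = G

Z(ℤ_10 × ℤ_20) = ℤ_10 × ℤ_20


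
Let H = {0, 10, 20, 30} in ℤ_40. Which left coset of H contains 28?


28 + H = {28 + h (mod 40) : h ∈ H}
28+0=28, 28+10=38, 28+20=8, 28+30=18
28 + H = {8, 18, 28, 38} = 8 + H

28 + H = {8, 18, 28, 38}


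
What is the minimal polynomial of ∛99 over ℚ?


∛99 satisfies x³ - 99 = 0, irreducible over ℚ (no rational root; 99 is not a perfect cube)

Minimal polynomial: x³ - 99


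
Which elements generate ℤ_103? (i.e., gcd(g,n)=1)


g generates ℤ_n iff gcd(g,n) = 1
Prime factors of 103: 103
Generators are g ∈ {1,...,102} not divisible by any of these primes.
Generators: {1, 2, 3, 4, 5, 6, 7, 8, 9, 10, 11, 12, 13, 14, 15, 16, 17, 18, 19, 20, 21, 22, 23, 24, 25, 26, 27, 28, 29, 30, 31, 32, 33, 34, 35, 36, 37, 38, 39, 40, 41, 42, 43, 44, 45, 46, 47, 48, 49, 50, 51, 52, 53, 54, 55, 56, 57, 58, 59, 60, 61, 62, 63, 64, 65, 66, 67, 68, 69, 70, 71, 72, 73, 74, 75, 76, 77, 78, 79, 80, 81, 82, 83, 84, 85, 86, 87, 88, 89, 90, 91, 92, 93, 94, 95, 96, 97, 98, 99, 100, 101, 102}
Number of generators = φ(103) = 102

Generators of ℤ_103 = {1, 2, 3, 4, 5, 6, 7, 8, 9, 10, 11, 12, 13, 14, 15, 16, 17, 18, 19, 20, 21, 22, 23, 24, 25, 26, 27, 28, 29, 30, 31, 32, 33, 34, 35, 36, 37, 38, 39, 40, 41, 42, 43, 44, 45, 46, 47, 48, 49, 50, 51, 52, 53, 54, 55, 56, 57, 58, 59, 60, 61, 62, 63, 64, 65, 66, 67, 68, 69, 70, 71, 72, 73, 74, 75, 76, 77, 78, 79, 80, 81, 82, 83, 84, 85, 86, 87, 88, 89, 90, 91, 92, 93, 94, 95, 96, 97, 98, 99, 100, 101, 102}


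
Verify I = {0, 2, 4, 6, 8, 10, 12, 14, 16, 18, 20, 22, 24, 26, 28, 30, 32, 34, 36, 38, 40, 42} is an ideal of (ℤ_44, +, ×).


Check ideal conditions for I = {0, 2, 4, 6, 8, 10, 12, 14, 16, 18, 20, 22, 24, 26, 28, 30, 32, 34, 36, 38, 40, 42} in ℤ_44:
(1) I is an additive subgroup? Yes
(2) For r ∈ ℤ_44 and a ∈ I: r·a ∈ I? Yes

Yes, I is an ideal of ℤ_44


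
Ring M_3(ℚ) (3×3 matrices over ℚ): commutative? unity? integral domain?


Matrix multiplication is non-commutative for n ≥ 2; the identity matrix I is the unity; singular matrices give zero divisors, so not an integral domain
Commutative: No
Integral domain: No
Has unity: Yes

M_3(ℚ) (3×3 matrices over ℚ): Commutative=No, Unity=Yes


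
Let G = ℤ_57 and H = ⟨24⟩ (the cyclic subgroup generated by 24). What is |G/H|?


|⟨24⟩| = n / gcd(24, 57) = 57 / 3 = 19
H is normal (ℤ_57 is abelian).
|G/H| = |G| / |H| = 57 / 19 = 3

|G/H| = 3


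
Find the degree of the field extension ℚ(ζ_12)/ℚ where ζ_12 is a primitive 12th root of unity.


[ℚ(ζ_n):ℚ] = deg Φ_n(x) = φ(n). Here φ(12) = 4

[ℚ(ζ_12)/ℚ where ζ_12 is a primitive 12th root of unity] = 4


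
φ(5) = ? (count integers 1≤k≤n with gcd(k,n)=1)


φ(n) = count of k ∈ {1,...,n} with gcd(k,n)=1
Coprimes to 5: {1, 2, 3, 4}
Count: 4

φ(5) = 4


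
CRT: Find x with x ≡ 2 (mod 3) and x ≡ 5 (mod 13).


m₁ = 3, m₂ = 13, gcd = 1, so CRT applies. M = m₁·m₂ = 39
Let M₁ = M/m₁ = 13, M₂ = M/m₂ = 3
Find y₁ ≡ M₁⁻¹ (mod m₁): 13⁻¹ ≡ 1 (mod 3)
Find y₂ ≡ M₂⁻¹ (mod m₂): 3⁻¹ ≡ 9 (mod 13)
x = a₁·M₁·y₁ + a₂·M₂·y₂ = 2·13·1 + 5·3·9 = 161
Reduce mod 39: x ≡ 5
Check: 5 mod 3 = 2 ✓, 5 mod 13 = 5 ✓

x ≡ 5 (mod 39)


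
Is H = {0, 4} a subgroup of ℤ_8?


Subgroup test for H = {0, 4} in (ℤ_8, +):
(1) 0 ∈ H? Yes
(2) Closure: for all a,b ∈ H, (a+b) mod 8 ∈ H? Yes
(3) Inverses: for all a ∈ H, -a mod 8 ∈ H? Yes

Yes, H is a subgroup of ℤ_8


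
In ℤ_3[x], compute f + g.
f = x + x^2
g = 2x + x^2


Add coefficients mod 3:
x^0: 0 + 0 = 0 (mod 3)
x^1: 1 + 2 = 0 (mod 3)
x^2: 1 + 1 = 2 (mod 3)
Result: 2x^2

f + g = 2x^2


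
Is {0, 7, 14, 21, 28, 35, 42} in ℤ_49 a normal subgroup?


H = {0, 7, 14, 21, 28, 35, 42} in ℤ_49
ℤ_49 is abelian; every subgroup of an abelian group is normal

Yes, normal subgroup


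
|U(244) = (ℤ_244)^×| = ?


U(n) is the group of units mod n; |U(n)| = φ(n)
|U(244)| = φ(244) = 120

|U(244) = (ℤ_244)^×| = 120


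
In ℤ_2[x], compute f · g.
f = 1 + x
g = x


Expand and collect like terms; reduce coefficients mod 2:
x^0: 1·0 = 0 ≡ 0 (mod 2)
x^1: 1·1 + 1·0 = 1 ≡ 1 (mod 2)
x^2: 1·1 = 1 ≡ 1 (mod 2)
Result: x + x^2

f · g = x + x^2


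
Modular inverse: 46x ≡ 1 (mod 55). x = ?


Use the extended Euclidean algorithm to write 1 = 46·s + 55·t; then s mod 55 is the inverse.
Euclidean algorithm:
  46 = 0·55 + 46
  55 = 1·46 + 9
  46 = 5·9 + 1
  9 = 9·1 + 0
gcd(46,55) = 1
Back-substitution gives: 46·(6) + 55·(-5) = 1
So 46⁻¹ ≡ 6 ≡ 6 (mod 55)
Check: 46 × 6 = 276 ≡ 1 (mod 55) ✓

46⁻¹ ≡ 6 (mod 55)


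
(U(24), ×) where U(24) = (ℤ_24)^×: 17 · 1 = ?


Operation: multiplication mod 24
17 · 1 = (a × b) mod 24 with a = 17, b = 1

17 · 1 = 17


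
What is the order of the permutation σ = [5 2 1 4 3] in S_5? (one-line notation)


Cycle decomposition: (1 5 3)
Cycle lengths: 3
Order = lcm(3) = 3

ord(σ) = 3


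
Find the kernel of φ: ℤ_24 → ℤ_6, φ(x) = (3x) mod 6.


Kernel = preimage of identity
ker(φ) = {x ∈ ℤ_24 : 3x ≡ 0 (mod 6)}. Since 6 | 24, φ is well-defined. The kernel is the cyclic subgroup ⟨2⟩ of ℤ_24 (order 12), i.e. {0, 2, 4, 6, 8, 10, 12, 14, 16, 18, 20, 22}

ker(φ) = {0, 2, 4, 6, 8, 10, 12, 14, 16, 18, 20, 22}


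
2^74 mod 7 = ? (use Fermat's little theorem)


Fermat's little theorem: if p is prime and gcd(a,p)=1, then a^(p-1) ≡ 1 (mod p)
p = 7 is prime, gcd(2,7) = 1
Reduce exponent: 74 mod 6 = 2
So 2^74 ≡ 2^2 (mod 7)
2^2 mod 7 = 4

2^74 ≡ 4 (mod 7)


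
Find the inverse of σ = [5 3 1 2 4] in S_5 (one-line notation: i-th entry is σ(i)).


To find σ⁻¹, swap domain and range:
σ(1) = 5 → σ⁻¹(5) = 1
σ(2) = 3 → σ⁻¹(3) = 2
σ(3) = 1 → σ⁻¹(1) = 3
σ(4) = 2 → σ⁻¹(2) = 4
σ(5) = 4 → σ⁻¹(4) = 5

σ⁻¹ = [3 4 2 5 1]


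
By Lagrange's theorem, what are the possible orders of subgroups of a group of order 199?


Lagrange's theorem: |H| divides |G|
|G| = 199
Divisors of 199: 1, 199

Possible subgroup orders: {1, 199}


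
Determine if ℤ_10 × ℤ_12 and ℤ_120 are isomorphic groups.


Comparing ℤ_10 × ℤ_12 and ℤ_120:
gcd(10,12) = 2 ≠ 1. Max element order in ℤ_10×ℤ_12 is lcm(10,12) = 60 < 120, so it has no element of order 120

No, ℤ_10 × ℤ_12 ≇ ℤ_120


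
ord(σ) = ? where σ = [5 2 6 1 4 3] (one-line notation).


Cycle decomposition: (1 5 4) (3 6)
Cycle lengths: 3, 2
Order = lcm(3, 2) = 6

ord(σ) = 6


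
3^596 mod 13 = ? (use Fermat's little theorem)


Fermat's little theorem: if p is prime and gcd(a,p)=1, then a^(p-1) ≡ 1 (mod p)
p = 13 is prime, gcd(3,13) = 1
Reduce exponent: 596 mod 12 = 8
So 3^596 ≡ 3^8 (mod 13)
3^8 mod 13 = 9

3^596 ≡ 9 (mod 13)


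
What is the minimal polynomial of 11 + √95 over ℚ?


Let α = 11 + √95. Then α - 11 = √95, so (α - 11)² = 95, giving α² - 22α + 26 = 0. Degree 2 and α ∉ ℚ, so this is the minimal polynomial.

Minimal polynomial: x² - 22x + 26


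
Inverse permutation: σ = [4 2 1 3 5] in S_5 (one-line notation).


To find σ⁻¹, swap domain and range:
σ(1) = 4 → σ⁻¹(4) = 1
σ(2) = 2 → σ⁻¹(2) = 2
σ(3) = 1 → σ⁻¹(1) = 3
σ(4) = 3 → σ⁻¹(3) = 4
σ(5) = 5 → σ⁻¹(5) = 5

σ⁻¹ = [3 2 4 1 5]


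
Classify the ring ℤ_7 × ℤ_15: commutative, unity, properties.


Direct product ring; commutative with unity (1,1); but (1,0)·(0,1) = (0,0) gives zero divisors, so not an integral domain
Commutative: Yes
Integral domain: No
Has unity: Yes

ℤ_7 × ℤ_15: Commutative=Yes, Unity=Yes


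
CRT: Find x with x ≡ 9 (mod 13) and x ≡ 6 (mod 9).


m₁ = 13, m₂ = 9, gcd = 1, so CRT applies. M = m₁·m₂ = 117
Let M₁ = M/m₁ = 9, M₂ = M/m₂ = 13
Find y₁ ≡ M₁⁻¹ (mod m₁): 9⁻¹ ≡ 3 (mod 13)
Find y₂ ≡ M₂⁻¹ (mod m₂): 13⁻¹ ≡ 7 (mod 9)
x = a₁·M₁·y₁ + a₂·M₂·y₂ = 9·9·3 + 6·13·7 = 789
Reduce mod 117: x ≡ 87
Check: 87 mod 13 = 9 ✓, 87 mod 9 = 6 ✓

x ≡ 87 (mod 117)


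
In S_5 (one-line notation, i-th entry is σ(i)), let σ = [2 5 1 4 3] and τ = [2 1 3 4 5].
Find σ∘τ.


σ∘τ: apply τ first, then σ
1 →τ 2 →σ 5
2 →τ 1 →σ 2
3 →τ 3 →σ 1
4 →τ 4 →σ 4
5 →τ 5 →σ 3

σ∘τ = [5 2 1 4 3]


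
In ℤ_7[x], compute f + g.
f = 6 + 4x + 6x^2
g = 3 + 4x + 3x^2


Add coefficients mod 7:
x^0: 6 + 3 = 2 (mod 7)
x^1: 4 + 4 = 1 (mod 7)
x^2: 6 + 3 = 2 (mod 7)
Result: 2 + x + 2x^2

f + g = 2 + x + 2x^2


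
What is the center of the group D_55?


Z(G) = {g ∈ G | gx = xg for all x ∈ G}
For odd n, Z(D_n) = {e}: no nontrivial rotation commutes with all reflections

Z(D_55) = {e}


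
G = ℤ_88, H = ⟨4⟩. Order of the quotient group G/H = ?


|⟨4⟩| = n / gcd(4, 88) = 88 / 4 = 22
H is normal (ℤ_88 is abelian).
|G/H| = |G| / |H| = 88 / 22 = 4

|G/H| = 4


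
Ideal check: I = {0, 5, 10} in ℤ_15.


Check ideal conditions for I = {0, 5, 10} in ℤ_15:
(1) I is an additive subgroup? Yes
(2) For r ∈ ℤ_15 and a ∈ I: r·a ∈ I? Yes

Yes, I is an ideal of ℤ_15


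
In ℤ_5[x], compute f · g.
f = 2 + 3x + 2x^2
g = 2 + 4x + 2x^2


Expand and collect like terms; reduce coefficients mod 5:
x^0: 2·2 = 4 ≡ 4 (mod 5)
x^1: 2·4 + 3·2 = 14 ≡ 4 (mod 5)
x^2: 2·2 + 3·4 + 2·2 = 20 ≡ 0 (mod 5)
x^3: 3·2 + 2·4 = 14 ≡ 4 (mod 5)
x^4: 2·2 = 4 ≡ 4 (mod 5)
Result: 4 + 4x + 4x^3 + 4x^4

f · g = 4 + 4x + 4x^3 + 4x^4


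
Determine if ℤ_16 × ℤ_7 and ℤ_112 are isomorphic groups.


Comparing ℤ_16 × ℤ_7 and ℤ_112:
gcd(16,7) = 1, so ℤ_16 × ℤ_7 ≅ ℤ_112 (CRT)

Yes, ℤ_16 × ℤ_7 ≅ ℤ_112


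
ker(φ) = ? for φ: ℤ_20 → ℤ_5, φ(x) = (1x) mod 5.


Kernel = preimage of identity
ker(φ) = {x ∈ ℤ_20 : 1x ≡ 0 (mod 5)}. Since 5 | 20, φ is well-defined. The kernel is the cyclic subgroup ⟨5⟩ of ℤ_20 (order 4), i.e. {0, 5, 10, 15}

ker(φ) = {0, 5, 10, 15}


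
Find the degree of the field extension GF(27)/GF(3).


GF(27) = GF(3^3), so the extension degree is 3

[GF(27)/GF(3)] = 3


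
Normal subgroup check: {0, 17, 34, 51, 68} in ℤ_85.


H = {0, 17, 34, 51, 68} in ℤ_85
ℤ_85 is abelian; every subgroup of an abelian group is normal

Yes, normal subgroup


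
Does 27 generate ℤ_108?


g generates ℤ_n iff gcd(g, n) = 1
gcd(27, 108) = 27
Since gcd = 27 ≠ 1, ⟨27⟩ has order 4 < 108, so 27 is not a generator.

No, 27 does not generate ℤ_108


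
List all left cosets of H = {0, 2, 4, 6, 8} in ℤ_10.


H = {0, 2, 4, 6, 8}, |H| = 5
Number of cosets = |G|/|H| = 10/5 = 2
0 + H = {0, 2, 4, 6, 8}
1 + H = {1, 3, 5, 7, 9}

Cosets: 0+H={0,2,4,6,8}; 1+H={1,3,5,7,9}


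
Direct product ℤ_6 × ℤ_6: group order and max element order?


|ℤ_6 × ℤ_6| = 6 × 6 = 36
Max element order = lcm(6,6) = 6
Cyclic? No (gcd=6)

|ℤ_6×ℤ_6| = 36, max element order = 6


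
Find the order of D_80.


|D_n| = 2n (n rotations and n reflections)
|D_80| = 2×80 = 160

|D_80| = 160


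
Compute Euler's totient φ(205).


Factor n: 205 = 5 × 41
φ(n) = n · ∏(1 - 1/p) over distinct primes p | n
φ(205) = 205 · (1 - 1/5) · (1 - 1/41) = 160

φ(205) = 160


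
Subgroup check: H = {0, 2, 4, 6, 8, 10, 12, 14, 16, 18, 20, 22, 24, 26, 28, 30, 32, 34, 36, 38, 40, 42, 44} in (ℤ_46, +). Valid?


Subgroup test for H = {0, 2, 4, 6, 8, 10, 12, 14, 16, 18, 20, 22, 24, 26, 28, 30, 32, 34, 36, 38, 40, 42, 44} in (ℤ_46, +):
(1) 0 ∈ H? Yes
(2) Closure: for all a,b ∈ H, (a+b) mod 46 ∈ H? Yes
(3) Inverses: for all a ∈ H, -a mod 46 ∈ H? Yes

Yes, H is a subgroup of ℤ_46


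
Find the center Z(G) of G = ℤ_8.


Z(G) = {g ∈ G | gx = xg for all x ∈ G}
ℤ_8 is abelian, so Z(G) = G

Z(ℤ_8) = ℤ_8


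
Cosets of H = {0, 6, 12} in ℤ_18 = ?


H = {0, 6, 12}, |H| = 3
Number of cosets = |G|/|H| = 18/3 = 6
0 + H = {0, 6, 12}
1 + H = {1, 7, 13}
2 + H = {2, 8, 14}
3 + H = {3, 9, 15}
4 + H = {4, 10, 16}
5 + H = {5, 11, 17}

Cosets: 0+H={0,6,12}; 1+H={1,7,13}; 2+H={2,8,14}; 3+H={3,9,15}; 4+H={4,10,16}; 5+H={5,11,17}


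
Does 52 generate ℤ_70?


g generates ℤ_n iff gcd(g, n) = 1
gcd(52, 70) = 2
Since gcd = 2 ≠ 1, ⟨52⟩ has order 35 < 70, so 52 is not a generator.

No, 52 does not generate ℤ_70


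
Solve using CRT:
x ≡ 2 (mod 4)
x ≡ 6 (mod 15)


m₁ = 4, m₂ = 15, gcd = 1, so CRT applies. M = m₁·m₂ = 60
Let M₁ = M/m₁ = 15, M₂ = M/m₂ = 4
Find y₁ ≡ M₁⁻¹ (mod m₁): 15⁻¹ ≡ 3 (mod 4)
Find y₂ ≡ M₂⁻¹ (mod m₂): 4⁻¹ ≡ 4 (mod 15)
x = a₁·M₁·y₁ + a₂·M₂·y₂ = 2·15·3 + 6·4·4 = 186
Reduce mod 60: x ≡ 6
Check: 6 mod 4 = 2 ✓, 6 mod 15 = 6 ✓

x ≡ 6 (mod 60)


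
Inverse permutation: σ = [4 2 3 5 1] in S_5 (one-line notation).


To find σ⁻¹, swap domain and range:
σ(1) = 4 → σ⁻¹(4) = 1
σ(2) = 2 → σ⁻¹(2) = 2
σ(3) = 3 → σ⁻¹(3) = 3
σ(4) = 5 → σ⁻¹(5) = 4
σ(5) = 1 → σ⁻¹(1) = 5

σ⁻¹ = [5 2 3 1 4]


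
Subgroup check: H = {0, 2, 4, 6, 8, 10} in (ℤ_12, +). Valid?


Subgroup test for H = {0, 2, 4, 6, 8, 10} in (ℤ_12, +):
(1) 0 ∈ H? Yes
(2) Closure: for all a,b ∈ H, (a+b) mod 12 ∈ H? Yes
(3) Inverses: for all a ∈ H, -a mod 12 ∈ H? Yes

Yes, H is a subgroup of ℤ_12


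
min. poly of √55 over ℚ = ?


√55 satisfies x² - 55 = 0, irreducible over ℚ since 55 is squarefree

Minimal polynomial: x² - 55


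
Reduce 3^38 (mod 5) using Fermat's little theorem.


Fermat's little theorem: if p is prime and gcd(a,p)=1, then a^(p-1) ≡ 1 (mod p)
p = 5 is prime, gcd(3,5) = 1
Reduce exponent: 38 mod 4 = 2
So 3^38 ≡ 3^2 (mod 5)
3^2 mod 5 = 4

3^38 ≡ 4 (mod 5)


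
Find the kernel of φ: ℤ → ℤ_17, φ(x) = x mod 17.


Kernel = preimage of identity
ker(φ) = {x ∈ ℤ : x ≡ 0 (mod 17)} = 17ℤ = {0, ±17, ±34, ...}

ker(φ) = 17ℤ


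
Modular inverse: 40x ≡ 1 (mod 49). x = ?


Use the extended Euclidean algorithm to write 1 = 40·s + 49·t; then s mod 49 is the inverse.
Euclidean algorithm:
  40 = 0·49 + 40
  49 = 1·40 + 9
  40 = 4·9 + 4
  9 = 2·4 + 1
  4 = 4·1 + 0
gcd(40,49) = 1
Back-substitution gives: 40·(-11) + 49·(9) = 1
So 40⁻¹ ≡ -11 ≡ 38 (mod 49)
Check: 40 × 38 = 1520 ≡ 1 (mod 49) ✓

40⁻¹ ≡ 38 (mod 49)


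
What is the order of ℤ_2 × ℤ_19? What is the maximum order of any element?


|ℤ_2 × ℤ_19| = 2 × 19 = 38
Max element order = lcm(2,19) = 38
Cyclic? Yes (gcd=1)

|ℤ_2×ℤ_19| = 38, max element order = 38


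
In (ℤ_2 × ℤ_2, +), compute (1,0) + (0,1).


Operation: componentwise addition mod (2, 2)
(1,0) + (0,1) = ((a₁+b₁) mod 2, (a₂+b₂) mod 2) with a = (1,0), b = (0,1)

(1,0) + (0,1) = (1,1)


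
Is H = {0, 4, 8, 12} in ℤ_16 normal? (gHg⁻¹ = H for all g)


H = {0, 4, 8, 12} in ℤ_16
ℤ_16 is abelian; every subgroup of an abelian group is normal

Yes, normal subgroup


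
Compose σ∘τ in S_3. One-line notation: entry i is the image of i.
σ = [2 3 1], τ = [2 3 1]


σ∘τ: apply τ first, then σ
1 →τ 2 →σ 3
2 →τ 3 →σ 1
3 →τ 1 →σ 2

σ∘τ = [3 1 2]


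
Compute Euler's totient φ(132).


Factor n: 132 = 2^2 × 3 × 11
φ(n) = n · ∏(1 - 1/p) over distinct primes p | n
φ(132) = 132 · (1 - 1/2) · (1 - 1/3) · (1 - 1/11) = 40

φ(132) = 40


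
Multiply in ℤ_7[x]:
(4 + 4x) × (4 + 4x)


Expand and collect like terms; reduce coefficients mod 7:
x^0: 4·4 = 16 ≡ 2 (mod 7)
x^1: 4·4 + 4·4 = 32 ≡ 4 (mod 7)
x^2: 4·4 = 16 ≡ 2 (mod 7)
Result: 2 + 4x + 2x^2

f · g = 2 + 4x + 2x^2


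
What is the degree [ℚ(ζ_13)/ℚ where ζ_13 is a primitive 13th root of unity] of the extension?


[ℚ(ζ_n):ℚ] = deg Φ_n(x) = φ(n). Here φ(13) = 12

[ℚ(ζ_13)/ℚ where ζ_13 is a primitive 13th root of unity] = 12


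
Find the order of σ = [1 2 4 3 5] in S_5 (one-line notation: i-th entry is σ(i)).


Cycle decomposition: (3 4)
Cycle lengths: 2
Order = lcm(2) = 2

ord(σ) = 2


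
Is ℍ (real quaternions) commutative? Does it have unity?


quaternion multiplication is non-commutative (ij = k ≠ ji = -k); has unity 1; a division ring but not an integral domain since integral domains are commutative by convention
Commutative: No
Integral domain: No
Has unity: Yes

ℍ (real quaternions): Commutative=No, Unity=Yes


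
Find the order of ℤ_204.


ℤ_n has n elements.

|ℤ_204| = 204


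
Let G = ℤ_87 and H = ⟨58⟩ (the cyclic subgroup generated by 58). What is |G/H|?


|⟨58⟩| = n / gcd(58, 87) = 87 / 29 = 3
H is normal (ℤ_87 is abelian).
|G/H| = |G| / |H| = 87 / 3 = 29

|G/H| = 29


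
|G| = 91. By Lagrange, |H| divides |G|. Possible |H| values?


Lagrange's theorem: |H| divides |G|
|G| = 91
Divisors of 91: 1, 7, 13, 91

Possible subgroup orders: {1, 7, 13, 91}


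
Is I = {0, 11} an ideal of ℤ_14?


Check ideal conditions for I = {0, 11} in ℤ_14:
(1) I is an additive subgroup? No
(2) For r ∈ ℤ_14 and a ∈ I: r·a ∈ I? No  [counterexample: r=2, a=11, r·a mod 14 = 8 ∉ I]

No, I is not an ideal of ℤ_14


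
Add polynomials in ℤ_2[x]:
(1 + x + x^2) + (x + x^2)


Add coefficients mod 2:
x^0: 1 + 0 = 1 (mod 2)
x^1: 1 + 1 = 0 (mod 2)
x^2: 1 + 1 = 0 (mod 2)
Result: 1

f + g = 1


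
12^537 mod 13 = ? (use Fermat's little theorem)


Fermat's little theorem: if p is prime and gcd(a,p)=1, then a^(p-1) ≡ 1 (mod p)
p = 13 is prime, gcd(12,13) = 1
Reduce exponent: 537 mod 12 = 9
So 12^537 ≡ 12^9 (mod 13)
12^9 mod 13 = 12

12^537 ≡ 12 (mod 13)


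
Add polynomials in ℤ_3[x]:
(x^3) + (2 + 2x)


Add coefficients mod 3:
x^0: 0 + 2 = 2 (mod 3)
x^1: 0 + 2 = 2 (mod 3)
x^2: 0 + 0 = 0 (mod 3)
x^3: 1 + 0 = 1 (mod 3)
Result: 2 + 2x + x^3

f + g = 2 + 2x + x^3


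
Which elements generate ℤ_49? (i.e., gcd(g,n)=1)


g generates ℤ_n iff gcd(g,n) = 1
Prime factors of 49: 7
Generators are g ∈ {1,...,48} not divisible by any of these primes.
Generators: {1, 2, 3, 4, 5, 6, 8, 9, 10, 11, 12, 13, 15, 16, 17, 18, 19, 20, 22, 23, 24, 25, 26, 27, 29, 30, 31, 32, 33, 34, 36, 37, 38, 39, 40, 41, 43, 44, 45, 46, 47, 48}
Number of generators = φ(49) = 42

Generators of ℤ_49 = {1, 2, 3, 4, 5, 6, 8, 9, 10, 11, 12, 13, 15, 16, 17, 18, 19, 20, 22, 23, 24, 25, 26, 27, 29, 30, 31, 32, 33, 34, 36, 37, 38, 39, 40, 41, 43, 44, 45, 46, 47, 48}


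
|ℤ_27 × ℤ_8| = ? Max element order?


|ℤ_27 × ℤ_8| = 27 × 8 = 216
Max element order = lcm(27,8) = 216
Cyclic? Yes (gcd=1)

|ℤ_27×ℤ_8| = 216, max element order = 216


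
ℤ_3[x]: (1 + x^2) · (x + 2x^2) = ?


Expand and collect like terms; reduce coefficients mod 3:
x^0: 1·0 = 0 ≡ 0 (mod 3)
x^1: 1·1 + 0·0 = 1 ≡ 1 (mod 3)
x^2: 1·2 + 0·1 + 1·0 = 2 ≡ 2 (mod 3)
x^3: 0·2 + 1·1 = 1 ≡ 1 (mod 3)
x^4: 1·2 = 2 ≡ 2 (mod 3)
Result: x + 2x^2 + x^3 + 2x^4

f · g = x + 2x^2 + x^3 + 2x^4


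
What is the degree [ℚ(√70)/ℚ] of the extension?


√70 has minimal polynomial x² - 70 (irreducible over ℚ since 70 is squarefree)

[ℚ(√70)/ℚ] = 2


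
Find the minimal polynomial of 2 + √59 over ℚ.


Let α = 2 + √59. Then α - 2 = √59, so (α - 2)² = 59, giving α² - 4α - 55 = 0. Degree 2 and α ∉ ℚ, so this is the minimal polynomial.

Minimal polynomial: x² - 4x - 55


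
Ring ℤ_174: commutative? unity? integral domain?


ℤ_174 is a commutative ring with unity 1; 174 = 2×87 is composite, so 2·87 ≡ 0 gives zero divisors (not an integral domain)
Commutative: Yes
Integral domain: No
Has unity: Yes

ℤ_174: Commutative=Yes, Unity=Yes


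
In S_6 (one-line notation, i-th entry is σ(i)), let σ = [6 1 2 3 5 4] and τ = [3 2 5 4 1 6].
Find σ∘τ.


σ∘τ: apply τ first, then σ
1 →τ 3 →σ 2
2 →τ 2 →σ 1
3 →τ 5 →σ 5
4 →τ 4 →σ 3
5 →τ 1 →σ 6
6 →τ 6 →σ 4

σ∘τ = [2 1 5 3 6 4]


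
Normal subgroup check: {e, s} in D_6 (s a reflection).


H = {e, s} in D_6 (s a reflection)
r·s·r⁻¹ = sr⁻² ≠ s for n ≥ 3, so {e, s} is not closed under conjugation

No, not a normal subgroup


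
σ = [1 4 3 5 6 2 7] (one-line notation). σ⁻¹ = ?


To find σ⁻¹, swap domain and range:
σ(1) = 1 → σ⁻¹(1) = 1
σ(2) = 4 → σ⁻¹(4) = 2
σ(3) = 3 → σ⁻¹(3) = 3
σ(4) = 5 → σ⁻¹(5) = 4
σ(5) = 6 → σ⁻¹(6) = 5
σ(6) = 2 → σ⁻¹(2) = 6
σ(7) = 7 → σ⁻¹(7) = 7

σ⁻¹ = [1 6 3 2 4 5 7]


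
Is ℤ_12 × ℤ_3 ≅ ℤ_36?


Comparing ℤ_12 × ℤ_3 and ℤ_36:
gcd(12,3) = 3 ≠ 1. Max element order in ℤ_12×ℤ_3 is lcm(12,3) = 12 < 36, so it has no element of order 36

No, ℤ_12 × ℤ_3 ≇ ℤ_36


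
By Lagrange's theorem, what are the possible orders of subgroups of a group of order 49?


Lagrange's theorem: |H| divides |G|
|G| = 49
Divisors of 49: 1, 7, 49

Possible subgroup orders: {1, 7, 49}


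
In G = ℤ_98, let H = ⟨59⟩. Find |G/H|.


|⟨59⟩| = n / gcd(59, 98) = 98 / 1 = 98
H is normal (ℤ_98 is abelian).
|G/H| = |G| / |H| = 98 / 98 = 1

|G/H| = 1


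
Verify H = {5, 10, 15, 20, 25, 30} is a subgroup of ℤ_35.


Subgroup test for H = {5, 10, 15, 20, 25, 30} in (ℤ_35, +):
(1) 0 ∈ H? No
(2) Closure: for all a,b ∈ H, (a+b) mod 35 ∈ H? No  [counterexample: 5 + 30 = 0 ∉ H]
(3) Inverses: for all a ∈ H, -a mod 35 ∈ H? Yes

No, H is not a subgroup of ℤ_35


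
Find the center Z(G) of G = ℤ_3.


Z(G) = {g ∈ G | gx = xg for all x ∈ G}
ℤ_3 is abelian, so Z(G) = G

Z(ℤ_3) = ℤ_3


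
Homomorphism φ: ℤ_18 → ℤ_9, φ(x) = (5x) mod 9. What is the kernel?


Kernel = preimage of identity
ker(φ) = {x ∈ ℤ_18 : 5x ≡ 0 (mod 9)}. Since 9 | 18, φ is well-defined. The kernel is the cyclic subgroup ⟨9⟩ of ℤ_18 (order 2), i.e. {0, 9}

ker(φ) = {0, 9}


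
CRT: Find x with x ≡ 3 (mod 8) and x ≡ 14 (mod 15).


m₁ = 8, m₂ = 15, gcd = 1, so CRT applies. M = m₁·m₂ = 120
Let M₁ = M/m₁ = 15, M₂ = M/m₂ = 8
Find y₁ ≡ M₁⁻¹ (mod m₁): 15⁻¹ ≡ 7 (mod 8)
Find y₂ ≡ M₂⁻¹ (mod m₂): 8⁻¹ ≡ 2 (mod 15)
x = a₁·M₁·y₁ + a₂·M₂·y₂ = 3·15·7 + 14·8·2 = 539
Reduce mod 120: x ≡ 59
Check: 59 mod 8 = 3 ✓, 59 mod 15 = 14 ✓

x ≡ 59 (mod 120)


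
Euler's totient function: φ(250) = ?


Factor n: 250 = 2 × 5^3
φ(n) = n · ∏(1 - 1/p) over distinct primes p | n
φ(250) = 250 · (1 - 1/2) · (1 - 1/5) = 100

φ(250) = 100


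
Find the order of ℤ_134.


ℤ_n has n elements.

|ℤ_134| = 134


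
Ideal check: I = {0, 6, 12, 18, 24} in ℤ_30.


Check ideal conditions for I = {0, 6, 12, 18, 24} in ℤ_30:
(1) I is an additive subgroup? Yes
(2) For r ∈ ℤ_30 and a ∈ I: r·a ∈ I? Yes

Yes, I is an ideal of ℤ_30


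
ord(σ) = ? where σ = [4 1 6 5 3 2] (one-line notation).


Cycle decomposition: (1 4 5 3 6 2)
Cycle lengths: 6
Order = lcm(6) = 6

ord(σ) = 6


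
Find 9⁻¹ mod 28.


Use the extended Euclidean algorithm to write 1 = 9·s + 28·t; then s mod 28 is the inverse.
Euclidean algorithm:
  9 = 0·28 + 9
  28 = 3·9 + 1
  9 = 9·1 + 0
gcd(9,28) = 1
Back-substitution gives: 9·(-3) + 28·(1) = 1
So 9⁻¹ ≡ -3 ≡ 25 (mod 28)
Check: 9 × 25 = 225 ≡ 1 (mod 28) ✓

9⁻¹ ≡ 25 (mod 28)


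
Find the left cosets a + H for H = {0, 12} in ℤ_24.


H = {0, 12}, |H| = 2
Number of cosets = |G|/|H| = 24/2 = 12
0 + H = {0, 12}
1 + H = {1, 13}
2 + H = {2, 14}
3 + H = {3, 15}
4 + H = {4, 16}
5 + H = {5, 17}
6 + H = {6, 18}
7 + H = {7, 19}
8 + H = {8, 20}
9 + H = {9, 21}
10 + H = {10, 22}
11 + H = {11, 23}

Cosets: 0+H={0,12}; 1+H={1,13}; 2+H={2,14}; 3+H={3,15}; 4+H={4,16}; 5+H={5,17}; 6+H={6,18}; 7+H={7,19}; 8+H={8,20}; 9+H={9,21}; 10+H={10,22}; 11+H={11,23}


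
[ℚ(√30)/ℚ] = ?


√30 has minimal polynomial x² - 30 (irreducible over ℚ since 30 is squarefree)

[ℚ(√30)/ℚ] = 2


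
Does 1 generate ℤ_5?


g generates ℤ_n iff gcd(g, n) = 1
gcd(1, 5) = 1
Since gcd = 1, 1 is a generator.

Yes, 1 generates ℤ_5


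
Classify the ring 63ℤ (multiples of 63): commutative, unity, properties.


63ℤ is a commutative ring under +,× but has no multiplicative identity (1 ∉ 63ℤ); it has no zero divisors, but without unity it is not an integral domain
Commutative: Yes
Integral domain: No
Has unity: No

63ℤ (multiples of 63): Commutative=Yes, Unity=No


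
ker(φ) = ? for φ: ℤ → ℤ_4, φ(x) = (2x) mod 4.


Kernel = preimage of identity
ker(φ) = {x ∈ ℤ : 2x ≡ 0 (mod 4)}. gcd(2,4) = 2, so 2x ≡ 0 (mod 4) ⟺ x ≡ 0 (mod 4/2 = 2). Hence ker(φ) = 2ℤ

ker(φ) = 2ℤ


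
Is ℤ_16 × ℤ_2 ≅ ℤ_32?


Comparing ℤ_16 × ℤ_2 and ℤ_32:
gcd(16,2) = 2 ≠ 1. Max element order in ℤ_16×ℤ_2 is lcm(16,2) = 16 < 32, so it has no element of order 32

No, ℤ_16 × ℤ_2 ≇ ℤ_32


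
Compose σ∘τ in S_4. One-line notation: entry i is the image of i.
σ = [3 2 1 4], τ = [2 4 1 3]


σ∘τ: apply τ first, then σ
1 →τ 2 →σ 2
2 →τ 4 →σ 4
3 →τ 1 →σ 3
4 →τ 3 →σ 1

σ∘τ = [2 4 3 1]


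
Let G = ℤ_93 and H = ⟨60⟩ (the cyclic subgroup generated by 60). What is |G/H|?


|⟨60⟩| = n / gcd(60, 93) = 93 / 3 = 31
H is normal (ℤ_93 is abelian).
|G/H| = |G| / |H| = 93 / 31 = 3

|G/H| = 3


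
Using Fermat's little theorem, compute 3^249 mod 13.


Fermat's little theorem: if p is prime and gcd(a,p)=1, then a^(p-1) ≡ 1 (mod p)
p = 13 is prime, gcd(3,13) = 1
Reduce exponent: 249 mod 12 = 9
So 3^249 ≡ 3^9 (mod 13)
3^9 mod 13 = 1

3^249 ≡ 1 (mod 13)


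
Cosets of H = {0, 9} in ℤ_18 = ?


H = {0, 9}, |H| = 2
Number of cosets = |G|/|H| = 18/2 = 9
0 + H = {0, 9}
1 + H = {1, 10}
2 + H = {2, 11}
3 + H = {3, 12}
4 + H = {4, 13}
5 + H = {5, 14}
6 + H = {6, 15}
7 + H = {7, 16}
8 + H = {8, 17}

Cosets: 0+H={0,9}; 1+H={1,10}; 2+H={2,11}; 3+H={3,12}; 4+H={4,13}; 5+H={5,14}; 6+H={6,15}; 7+H={7,16}; 8+H={8,17}


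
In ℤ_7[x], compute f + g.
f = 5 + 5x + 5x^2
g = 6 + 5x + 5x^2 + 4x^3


Add coefficients mod 7:
x^0: 5 + 6 = 4 (mod 7)
x^1: 5 + 5 = 3 (mod 7)
x^2: 5 + 5 = 3 (mod 7)
x^3: 0 + 4 = 4 (mod 7)
Result: 4 + 3x + 3x^2 + 4x^3

f + g = 4 + 3x + 3x^2 + 4x^3


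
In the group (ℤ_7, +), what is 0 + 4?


Operation: addition mod 7
0 + 4 = (a + b) mod 7 with a = 0, b = 4

0 + 4 = 4


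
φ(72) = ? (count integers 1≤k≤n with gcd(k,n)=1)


Factor n: 72 = 2^3 × 3^2
φ(n) = n · ∏(1 - 1/p) over distinct primes p | n
φ(72) = 72 · (1 - 1/2) · (1 - 1/3) = 24

φ(72) = 24


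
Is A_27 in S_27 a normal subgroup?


H = A_27 in S_27
A_27 has index 2 in S_27, and every subgroup of index 2 is normal

Yes, normal subgroup


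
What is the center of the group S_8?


Z(G) = {g ∈ G | gx = xg for all x ∈ G}
S_n is non-abelian for n ≥ 3; Z(S_8) is trivial

Z(S_8) = {e}


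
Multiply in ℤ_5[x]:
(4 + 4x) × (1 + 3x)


Expand and collect like terms; reduce coefficients mod 5:
x^0: 4·1 = 4 ≡ 4 (mod 5)
x^1: 4·3 + 4·1 = 16 ≡ 1 (mod 5)
x^2: 4·3 = 12 ≡ 2 (mod 5)
Result: 4 + x + 2x^2

f · g = 4 + x + 2x^2


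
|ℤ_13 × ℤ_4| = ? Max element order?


|ℤ_13 × ℤ_4| = 13 × 4 = 52
Max element order = lcm(13,4) = 52
Cyclic? Yes (gcd=1)

|ℤ_13×ℤ_4| = 52, max element order = 52


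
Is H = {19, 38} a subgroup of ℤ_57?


Subgroup test for H = {19, 38} in (ℤ_57, +):
(1) 0 ∈ H? No
(2) Closure: for all a,b ∈ H, (a+b) mod 57 ∈ H? No  [counterexample: 19 + 38 = 0 ∉ H]
(3) Inverses: for all a ∈ H, -a mod 57 ∈ H? Yes

No, H is not a subgroup of ℤ_57


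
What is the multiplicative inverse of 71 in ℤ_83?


Use the extended Euclidean algorithm to write 1 = 71·s + 83·t; then s mod 83 is the inverse.
Euclidean algorithm:
  71 = 0·83 + 71
  83 = 1·71 + 12
  71 = 5·12 + 11
  12 = 1·11 + 1
  11 = 11·1 + 0
gcd(71,83) = 1
Back-substitution gives: 71·(-7) + 83·(6) = 1
So 71⁻¹ ≡ -7 ≡ 76 (mod 83)
Check: 71 × 76 = 5396 ≡ 1 (mod 83) ✓

71⁻¹ ≡ 76 (mod 83)


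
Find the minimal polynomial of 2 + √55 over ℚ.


Let α = 2 + √55. Then α - 2 = √55, so (α - 2)² = 55, giving α² - 4α - 51 = 0. Degree 2 and α ∉ ℚ, so this is the minimal polynomial.

Minimal polynomial: x² - 4x - 51


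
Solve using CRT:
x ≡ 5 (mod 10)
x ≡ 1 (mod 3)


m₁ = 10, m₂ = 3, gcd = 1, so CRT applies. M = m₁·m₂ = 30
Let M₁ = M/m₁ = 3, M₂ = M/m₂ = 10
Find y₁ ≡ M₁⁻¹ (mod m₁): 3⁻¹ ≡ 7 (mod 10)
Find y₂ ≡ M₂⁻¹ (mod m₂): 10⁻¹ ≡ 1 (mod 3)
x = a₁·M₁·y₁ + a₂·M₂·y₂ = 5·3·7 + 1·10·1 = 115
Reduce mod 30: x ≡ 25
Check: 25 mod 10 = 5 ✓, 25 mod 3 = 1 ✓

x ≡ 25 (mod 30)


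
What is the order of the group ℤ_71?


ℤ_n has n elements.

|ℤ_71| = 71


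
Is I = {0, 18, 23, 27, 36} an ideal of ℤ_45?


Check ideal conditions for I = {0, 18, 23, 27, 36} in ℤ_45:
(1) I is an additive subgroup? No
(2) For r ∈ ℤ_45 and a ∈ I: r·a ∈ I? No  [counterexample: r=2, a=23, r·a mod 45 = 1 ∉ I]

No, I is not an ideal of ℤ_45


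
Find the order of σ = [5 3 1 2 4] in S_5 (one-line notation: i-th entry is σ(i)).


Cycle decomposition: (1 5 4 2 3)
Cycle lengths: 5
Order = lcm(5) = 5

ord(σ) = 5


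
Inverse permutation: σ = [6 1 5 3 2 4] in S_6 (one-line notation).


To find σ⁻¹, swap domain and range:
σ(1) = 6 → σ⁻¹(6) = 1
σ(2) = 1 → σ⁻¹(1) = 2
σ(3) = 5 → σ⁻¹(5) = 3
σ(4) = 3 → σ⁻¹(3) = 4
σ(5) = 2 → σ⁻¹(2) = 5
σ(6) = 4 → σ⁻¹(4) = 6

σ⁻¹ = [2 5 4 6 3 1]


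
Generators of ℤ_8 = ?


g generates ℤ_n iff gcd(g,n) = 1
Checking each g ∈ {1,...,7}:
gcd(1,8) = 1
gcd(2,8) = 2
gcd(3,8) = 1
gcd(4,8) = 4
gcd(5,8) = 1
gcd(6,8) = 2
gcd(7,8) = 1
Generators: {1, 3, 5, 7}
Number of generators = φ(8) = 4

Generators of ℤ_8 = {1, 3, 5, 7}


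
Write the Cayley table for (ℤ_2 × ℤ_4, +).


Elements: {(0,0), (0,1), (0,2), (0,3), (1,0), (1,1), (1,2), (1,3)}
Operation: componentwise addition mod (2, 4)
Entry (a, b) = ((a₁+b₁) mod 2, (a₂+b₂) mod 4)

Cayley table:
      | (0,0) | (0,1) | (0,2) | (0,3) | (1,0) | (1,1) | (1,2) | (1,3)
(0,0) | (0,0) | (0,1) | (0,2) | (0,3) | (1,0) | (1,1) | (1,2) | (1,3)
(0,1) | (0,1) | (0,2) | (0,3) | (0,0) | (1,1) | (1,2) | (1,3) | (1,0)
(0,2) | (0,2) | (0,3) | (0,0) | (0,1) | (1,2) | (1,3) | (1,0) | (1,1)
(0,3) | (0,3) | (0,0) | (0,1) | (0,2) | (1,3) | (1,0) | (1,1) | (1,2)
(1,0) | (1,0) | (1,1) | (1,2) | (1,3) | (0,0) | (0,1) | (0,2) | (0,3)
(1,1) | (1,1) | (1,2) | (1,3) | (1,0) | (0,1) | (0,2) | (0,3) | (0,0)
(1,2) | (1,2) | (1,3) | (1,0) | (1,1) | (0,2) | (0,3) | (0,0) | (0,1)
(1,3) | (1,3) | (1,0) | (1,1) | (1,2) | (0,3) | (0,0) | (0,1) | (0,2)


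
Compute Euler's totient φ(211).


Factor n: 211 = 211
φ(n) = n · ∏(1 - 1/p) over distinct primes p | n
φ(211) = 211 · (1 - 1/211) = 210

φ(211) = 210


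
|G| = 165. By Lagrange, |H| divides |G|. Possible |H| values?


Lagrange's theorem: |H| divides |G|
|G| = 165
Divisors of 165: 1, 3, 5, 11, 15, 33, 55, 165

Possible subgroup orders: {1, 3, 5, 11, 15, 33, 55, 165}
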